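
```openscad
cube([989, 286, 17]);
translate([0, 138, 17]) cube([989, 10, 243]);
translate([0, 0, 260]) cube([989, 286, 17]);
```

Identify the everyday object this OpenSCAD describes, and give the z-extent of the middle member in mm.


An I-beam. The web height is 243 mm.

Two wide flanges with a thin centred web — an I-beam. Overall 277 mm minus two 17 mm flanges gives a web of 277 − 2·17 = 243 mm.


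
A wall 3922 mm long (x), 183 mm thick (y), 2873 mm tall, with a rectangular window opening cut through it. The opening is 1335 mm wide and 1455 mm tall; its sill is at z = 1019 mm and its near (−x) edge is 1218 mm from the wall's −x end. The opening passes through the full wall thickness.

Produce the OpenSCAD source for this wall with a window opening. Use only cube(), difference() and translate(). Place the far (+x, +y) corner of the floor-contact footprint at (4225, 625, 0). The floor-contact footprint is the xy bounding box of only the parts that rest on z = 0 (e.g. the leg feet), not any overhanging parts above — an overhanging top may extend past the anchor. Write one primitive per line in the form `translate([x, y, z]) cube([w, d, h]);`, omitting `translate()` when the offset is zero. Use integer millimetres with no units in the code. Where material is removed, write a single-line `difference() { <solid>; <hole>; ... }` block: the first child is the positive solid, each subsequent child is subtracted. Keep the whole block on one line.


difference() { translate([303, 442, 0]) cube([3922, 183, 2873]); translate([1521, 442, 1019]) cube([1335, 183, 1455]); }


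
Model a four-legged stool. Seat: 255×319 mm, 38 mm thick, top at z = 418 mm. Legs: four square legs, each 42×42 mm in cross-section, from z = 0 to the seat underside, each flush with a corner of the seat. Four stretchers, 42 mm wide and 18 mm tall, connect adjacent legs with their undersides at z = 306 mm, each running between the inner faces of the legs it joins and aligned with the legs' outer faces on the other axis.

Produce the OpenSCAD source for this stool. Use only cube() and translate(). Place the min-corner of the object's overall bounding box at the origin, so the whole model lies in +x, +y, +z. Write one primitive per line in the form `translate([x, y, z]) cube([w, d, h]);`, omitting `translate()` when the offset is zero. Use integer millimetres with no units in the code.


translate([0, 0, 380]) cube([255, 319, 38]);
cube([42, 42, 380]);
translate([213, 0, 0]) cube([42, 42, 380]);
translate([0, 277, 0]) cube([42, 42, 380]);
translate([213, 277, 0]) cube([42, 42, 380]);
translate([42, 0, 306]) cube([171, 42, 18]);
translate([42, 277, 306]) cube([171, 42, 18]);
translate([0, 42, 306]) cube([42, 235, 18]);
translate([213, 42, 306]) cube([42, 235, 18]);


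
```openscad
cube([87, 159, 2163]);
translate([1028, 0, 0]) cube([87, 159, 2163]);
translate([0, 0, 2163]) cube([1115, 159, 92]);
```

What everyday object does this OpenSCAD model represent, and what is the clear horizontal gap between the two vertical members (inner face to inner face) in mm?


A door frame. The clear opening width is 941 mm.

Two 2163 mm tall posts with a header on top — a door frame. The left jamb is 87 mm wide at x = 0; the right jamb starts at x = 1028. The clear opening is 1028 − 87 = 941 mm.


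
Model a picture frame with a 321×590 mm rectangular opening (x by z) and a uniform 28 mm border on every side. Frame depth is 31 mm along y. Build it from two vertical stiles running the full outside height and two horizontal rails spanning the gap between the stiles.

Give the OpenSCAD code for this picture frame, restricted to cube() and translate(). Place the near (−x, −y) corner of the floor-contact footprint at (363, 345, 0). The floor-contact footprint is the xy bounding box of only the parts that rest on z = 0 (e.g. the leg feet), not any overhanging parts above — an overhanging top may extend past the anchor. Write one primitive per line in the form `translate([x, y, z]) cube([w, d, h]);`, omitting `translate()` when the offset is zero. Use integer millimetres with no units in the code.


translate([363, 345, 0]) cube([28, 31, 646]);
translate([712, 345, 0]) cube([28, 31, 646]);
translate([391, 345, 0]) cube([321, 31, 28]);
translate([391, 345, 618]) cube([321, 31, 28]);


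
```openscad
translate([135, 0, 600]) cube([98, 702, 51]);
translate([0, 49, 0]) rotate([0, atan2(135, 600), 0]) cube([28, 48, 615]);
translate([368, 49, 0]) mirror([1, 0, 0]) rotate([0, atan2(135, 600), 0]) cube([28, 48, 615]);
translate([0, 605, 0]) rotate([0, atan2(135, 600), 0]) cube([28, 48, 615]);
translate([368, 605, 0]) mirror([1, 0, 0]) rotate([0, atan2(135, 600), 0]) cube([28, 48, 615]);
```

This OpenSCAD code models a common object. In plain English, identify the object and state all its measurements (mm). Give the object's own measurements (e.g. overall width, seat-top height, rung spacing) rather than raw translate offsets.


A sawhorse. A 98×702×51 mm beam (x, y, z) sits on two A-frame leg pairs. Each pair is two raked legs of 28×48 mm section (48 mm along y) splaying symmetrically in x. Each leg rises 600 mm vertically over 135 mm of horizontal reach and is 615 mm long along its own axis. Every leg's outer bottom edge rests on the floor and its outer top edge meets a bottom edge of the beam — the left legs (tilting toward +x) meet the beam's −x bottom edge, the right legs (their mirror images, tilting toward −x) meet its +x bottom edge — so the leg tops tuck under the beam, the beam's underside is 600 mm above the floor, and the feet are 368 mm apart outside-to-outside with the beam centred between them. The two leg pairs are set in 49 mm from either end of the beam.


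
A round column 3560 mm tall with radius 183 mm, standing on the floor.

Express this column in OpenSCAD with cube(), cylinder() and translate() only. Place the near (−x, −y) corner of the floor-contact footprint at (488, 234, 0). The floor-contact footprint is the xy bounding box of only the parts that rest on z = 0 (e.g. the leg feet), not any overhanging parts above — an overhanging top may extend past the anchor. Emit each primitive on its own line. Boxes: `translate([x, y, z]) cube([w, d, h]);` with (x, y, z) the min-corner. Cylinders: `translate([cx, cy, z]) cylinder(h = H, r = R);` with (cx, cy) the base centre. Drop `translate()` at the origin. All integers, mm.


translate([671, 417, 0]) cylinder(h = 3560, r = 183);


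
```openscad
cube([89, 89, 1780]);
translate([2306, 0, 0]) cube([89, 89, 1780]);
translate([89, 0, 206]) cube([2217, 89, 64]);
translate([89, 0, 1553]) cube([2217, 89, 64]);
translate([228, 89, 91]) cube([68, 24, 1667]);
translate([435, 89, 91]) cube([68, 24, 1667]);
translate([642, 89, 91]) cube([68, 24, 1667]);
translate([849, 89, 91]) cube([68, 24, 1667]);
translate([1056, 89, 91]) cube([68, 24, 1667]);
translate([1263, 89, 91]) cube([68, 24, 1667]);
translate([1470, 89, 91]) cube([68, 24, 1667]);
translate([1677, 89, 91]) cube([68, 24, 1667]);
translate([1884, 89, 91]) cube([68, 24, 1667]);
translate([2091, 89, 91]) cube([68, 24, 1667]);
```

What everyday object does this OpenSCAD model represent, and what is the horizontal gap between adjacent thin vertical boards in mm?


A fence section. The picket gap is 139 mm.

Two posts, two rails, 10 pickets — a fence section. Span 2217 mm holds 10 pickets of 68 mm with 11 equal gaps: ⌊(2217 − 10·68) / 11⌋ = 139 mm.


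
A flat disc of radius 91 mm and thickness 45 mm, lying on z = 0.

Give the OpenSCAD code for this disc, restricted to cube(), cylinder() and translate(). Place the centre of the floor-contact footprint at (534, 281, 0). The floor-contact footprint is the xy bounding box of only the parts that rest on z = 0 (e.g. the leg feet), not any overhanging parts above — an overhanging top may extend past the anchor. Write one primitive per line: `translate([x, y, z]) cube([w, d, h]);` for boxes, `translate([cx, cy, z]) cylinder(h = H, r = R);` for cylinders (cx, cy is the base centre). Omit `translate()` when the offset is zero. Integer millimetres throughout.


translate([534, 281, 0]) cylinder(h = 45, r = 91);


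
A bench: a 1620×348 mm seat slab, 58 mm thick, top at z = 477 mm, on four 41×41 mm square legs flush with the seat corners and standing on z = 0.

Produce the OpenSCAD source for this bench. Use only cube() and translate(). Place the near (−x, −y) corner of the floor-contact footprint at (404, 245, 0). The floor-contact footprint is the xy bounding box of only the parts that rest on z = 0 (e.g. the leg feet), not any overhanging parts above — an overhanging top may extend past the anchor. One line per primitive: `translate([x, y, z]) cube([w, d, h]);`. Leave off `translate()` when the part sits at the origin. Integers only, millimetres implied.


translate([404, 245, 419]) cube([1620, 348, 58]);
translate([404, 245, 0]) cube([41, 41, 419]);
translate([404, 552, 0]) cube([41, 41, 419]);
translate([1983, 245, 0]) cube([41, 41, 419]);
translate([1983, 552, 0]) cube([41, 41, 419]);


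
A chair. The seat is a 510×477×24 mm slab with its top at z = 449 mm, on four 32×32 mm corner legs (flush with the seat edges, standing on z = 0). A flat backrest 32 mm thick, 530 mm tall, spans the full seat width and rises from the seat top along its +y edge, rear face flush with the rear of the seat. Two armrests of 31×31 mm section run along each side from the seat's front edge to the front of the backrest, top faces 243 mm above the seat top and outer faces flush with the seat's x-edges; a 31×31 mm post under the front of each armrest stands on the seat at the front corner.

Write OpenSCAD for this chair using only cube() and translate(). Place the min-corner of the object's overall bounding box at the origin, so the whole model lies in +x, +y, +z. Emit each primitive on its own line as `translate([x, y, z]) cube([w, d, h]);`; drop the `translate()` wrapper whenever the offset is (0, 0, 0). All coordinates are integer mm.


translate([0, 0, 425]) cube([510, 477, 24]);
cube([32, 32, 425]);
translate([478, 0, 0]) cube([32, 32, 425]);
translate([0, 445, 0]) cube([32, 32, 425]);
translate([478, 445, 0]) cube([32, 32, 425]);
translate([0, 445, 449]) cube([510, 32, 530]);
translate([0, 0, 661]) cube([31, 445, 31]);
translate([479, 0, 661]) cube([31, 445, 31]);
translate([0, 0, 449]) cube([31, 31, 212]);
translate([479, 0, 449]) cube([31, 31, 212]);


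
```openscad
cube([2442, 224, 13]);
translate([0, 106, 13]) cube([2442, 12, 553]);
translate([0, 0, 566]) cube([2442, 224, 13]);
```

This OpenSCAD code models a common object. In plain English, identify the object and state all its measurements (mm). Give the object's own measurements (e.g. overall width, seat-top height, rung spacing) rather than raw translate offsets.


An I-beam lying along x, 2442 mm long. Overall section height 579 mm. Two flanges 224 mm wide (y) and 13 mm thick, one on the floor and one at the top; a web 12 mm thick runs between them, centred on the flange width.


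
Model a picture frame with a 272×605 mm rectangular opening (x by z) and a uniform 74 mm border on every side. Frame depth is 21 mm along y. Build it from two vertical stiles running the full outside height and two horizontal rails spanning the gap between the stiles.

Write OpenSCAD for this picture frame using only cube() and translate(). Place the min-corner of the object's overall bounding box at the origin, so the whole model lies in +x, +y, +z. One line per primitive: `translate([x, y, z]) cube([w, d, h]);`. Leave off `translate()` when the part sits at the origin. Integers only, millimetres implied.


cube([74, 21, 753]);
translate([346, 0, 0]) cube([74, 21, 753]);
translate([74, 0, 0]) cube([272, 21, 74]);
translate([74, 0, 679]) cube([272, 21, 74]);


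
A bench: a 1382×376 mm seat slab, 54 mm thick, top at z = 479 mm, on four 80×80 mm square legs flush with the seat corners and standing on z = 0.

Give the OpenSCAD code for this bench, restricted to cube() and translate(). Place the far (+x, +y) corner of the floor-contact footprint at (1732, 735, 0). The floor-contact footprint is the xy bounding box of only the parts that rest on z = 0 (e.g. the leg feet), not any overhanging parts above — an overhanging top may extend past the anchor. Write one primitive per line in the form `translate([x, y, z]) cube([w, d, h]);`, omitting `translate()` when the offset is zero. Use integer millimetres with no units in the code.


translate([350, 359, 425]) cube([1382, 376, 54]);
translate([350, 359, 0]) cube([80, 80, 425]);
translate([350, 655, 0]) cube([80, 80, 425]);
translate([1652, 359, 0]) cube([80, 80, 425]);
translate([1652, 655, 0]) cube([80, 80, 425]);


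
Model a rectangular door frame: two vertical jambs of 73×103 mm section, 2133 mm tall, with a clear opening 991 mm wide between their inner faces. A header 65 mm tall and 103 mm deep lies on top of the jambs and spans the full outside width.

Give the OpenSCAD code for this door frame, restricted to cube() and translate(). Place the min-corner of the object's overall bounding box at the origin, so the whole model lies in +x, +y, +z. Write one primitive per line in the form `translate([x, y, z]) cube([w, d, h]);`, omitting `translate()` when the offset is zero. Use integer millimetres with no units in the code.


cube([73, 103, 2133]);
translate([1064, 0, 0]) cube([73, 103, 2133]);
translate([0, 0, 2133]) cube([1137, 103, 65]);


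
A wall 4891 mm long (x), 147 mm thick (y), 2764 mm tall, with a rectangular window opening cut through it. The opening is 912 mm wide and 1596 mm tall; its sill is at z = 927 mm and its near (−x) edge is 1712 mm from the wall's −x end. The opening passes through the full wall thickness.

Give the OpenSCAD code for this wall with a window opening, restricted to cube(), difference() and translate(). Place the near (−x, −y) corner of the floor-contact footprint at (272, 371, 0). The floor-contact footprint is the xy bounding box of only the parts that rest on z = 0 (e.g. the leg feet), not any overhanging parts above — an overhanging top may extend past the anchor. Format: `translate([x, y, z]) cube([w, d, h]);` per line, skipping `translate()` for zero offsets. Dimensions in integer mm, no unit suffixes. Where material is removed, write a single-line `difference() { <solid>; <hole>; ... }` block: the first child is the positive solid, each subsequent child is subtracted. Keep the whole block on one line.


difference() { translate([272, 371, 0]) cube([4891, 147, 2764]); translate([1984, 371, 927]) cube([912, 147, 1596]); }


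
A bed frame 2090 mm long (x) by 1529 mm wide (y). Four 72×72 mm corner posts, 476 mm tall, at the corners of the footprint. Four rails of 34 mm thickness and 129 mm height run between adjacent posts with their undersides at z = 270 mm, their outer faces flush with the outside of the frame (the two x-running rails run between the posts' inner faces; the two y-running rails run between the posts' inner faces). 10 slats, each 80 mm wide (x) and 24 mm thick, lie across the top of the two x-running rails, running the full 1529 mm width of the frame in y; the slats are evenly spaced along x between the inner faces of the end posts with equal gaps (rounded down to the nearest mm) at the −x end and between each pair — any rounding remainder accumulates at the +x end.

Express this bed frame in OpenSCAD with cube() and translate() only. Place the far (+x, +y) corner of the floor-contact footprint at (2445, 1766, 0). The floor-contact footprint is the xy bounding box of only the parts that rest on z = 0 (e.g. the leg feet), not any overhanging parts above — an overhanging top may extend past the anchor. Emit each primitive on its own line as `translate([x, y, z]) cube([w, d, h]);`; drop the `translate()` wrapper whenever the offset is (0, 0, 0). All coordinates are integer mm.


translate([355, 237, 0]) cube([72, 72, 476]);
translate([355, 1694, 0]) cube([72, 72, 476]);
translate([2373, 237, 0]) cube([72, 72, 476]);
translate([2373, 1694, 0]) cube([72, 72, 476]);
translate([427, 237, 270]) cube([1946, 34, 129]);
translate([427, 1732, 270]) cube([1946, 34, 129]);
translate([355, 309, 270]) cube([34, 1385, 129]);
translate([2411, 309, 270]) cube([34, 1385, 129]);
translate([531, 237, 399]) cube([80, 1529, 24]);
translate([715, 237, 399]) cube([80, 1529, 24]);
translate([899, 237, 399]) cube([80, 1529, 24]);
translate([1083, 237, 399]) cube([80, 1529, 24]);
translate([1267, 237, 399]) cube([80, 1529, 24]);
translate([1451, 237, 399]) cube([80, 1529, 24]);
translate([1635, 237, 399]) cube([80, 1529, 24]);
translate([1819, 237, 399]) cube([80, 1529, 24]);
translate([2003, 237, 399]) cube([80, 1529, 24]);
translate([2187, 237, 399]) cube([80, 1529, 24]);


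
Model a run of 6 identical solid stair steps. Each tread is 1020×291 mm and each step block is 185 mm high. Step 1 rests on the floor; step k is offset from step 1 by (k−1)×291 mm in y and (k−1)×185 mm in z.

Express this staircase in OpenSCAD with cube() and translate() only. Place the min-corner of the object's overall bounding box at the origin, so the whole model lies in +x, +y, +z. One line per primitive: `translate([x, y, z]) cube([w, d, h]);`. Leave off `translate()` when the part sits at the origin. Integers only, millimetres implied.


cube([1020, 291, 185]);
translate([0, 291, 185]) cube([1020, 291, 185]);
translate([0, 582, 370]) cube([1020, 291, 185]);
translate([0, 873, 555]) cube([1020, 291, 185]);
translate([0, 1164, 740]) cube([1020, 291, 185]);
translate([0, 1455, 925]) cube([1020, 291, 185]);


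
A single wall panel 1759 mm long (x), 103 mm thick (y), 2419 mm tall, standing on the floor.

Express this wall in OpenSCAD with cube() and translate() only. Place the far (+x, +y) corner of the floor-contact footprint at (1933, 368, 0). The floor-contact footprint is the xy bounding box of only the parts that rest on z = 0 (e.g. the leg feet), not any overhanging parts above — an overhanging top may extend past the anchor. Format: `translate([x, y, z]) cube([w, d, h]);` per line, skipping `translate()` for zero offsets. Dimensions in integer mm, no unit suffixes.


translate([174, 265, 0]) cube([1759, 103, 2419]);


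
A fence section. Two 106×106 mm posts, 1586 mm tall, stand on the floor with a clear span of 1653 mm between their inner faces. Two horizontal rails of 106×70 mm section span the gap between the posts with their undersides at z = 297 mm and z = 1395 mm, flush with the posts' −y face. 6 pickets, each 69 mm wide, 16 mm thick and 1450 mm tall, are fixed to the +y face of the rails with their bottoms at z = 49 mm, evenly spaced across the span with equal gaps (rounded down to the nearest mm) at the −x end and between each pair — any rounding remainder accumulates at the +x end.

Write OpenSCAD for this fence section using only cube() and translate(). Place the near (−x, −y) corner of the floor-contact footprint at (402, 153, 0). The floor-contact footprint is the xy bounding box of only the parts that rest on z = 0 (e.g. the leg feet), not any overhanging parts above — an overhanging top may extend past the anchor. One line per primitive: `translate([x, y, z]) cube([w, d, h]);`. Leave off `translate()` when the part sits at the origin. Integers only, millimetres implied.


translate([402, 153, 0]) cube([106, 106, 1586]);
translate([2161, 153, 0]) cube([106, 106, 1586]);
translate([508, 153, 297]) cube([1653, 106, 70]);
translate([508, 153, 1395]) cube([1653, 106, 70]);
translate([685, 259, 49]) cube([69, 16, 1450]);
translate([931, 259, 49]) cube([69, 16, 1450]);
translate([1177, 259, 49]) cube([69, 16, 1450]);
translate([1423, 259, 49]) cube([69, 16, 1450]);
translate([1669, 259, 49]) cube([69, 16, 1450]);
translate([1915, 259, 49]) cube([69, 16, 1450]);


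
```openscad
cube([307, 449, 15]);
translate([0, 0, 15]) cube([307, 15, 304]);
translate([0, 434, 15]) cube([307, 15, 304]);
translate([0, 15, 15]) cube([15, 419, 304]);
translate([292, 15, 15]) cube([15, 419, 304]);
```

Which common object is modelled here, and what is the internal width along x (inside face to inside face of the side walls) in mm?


An open box. The internal width is 277 mm.

A 307×449 base slab with four walls standing on it — an open box. The base is 307 mm wide and the walls are 15 mm thick, so the internal width is 307 − 2 × 15 = 277 mm.


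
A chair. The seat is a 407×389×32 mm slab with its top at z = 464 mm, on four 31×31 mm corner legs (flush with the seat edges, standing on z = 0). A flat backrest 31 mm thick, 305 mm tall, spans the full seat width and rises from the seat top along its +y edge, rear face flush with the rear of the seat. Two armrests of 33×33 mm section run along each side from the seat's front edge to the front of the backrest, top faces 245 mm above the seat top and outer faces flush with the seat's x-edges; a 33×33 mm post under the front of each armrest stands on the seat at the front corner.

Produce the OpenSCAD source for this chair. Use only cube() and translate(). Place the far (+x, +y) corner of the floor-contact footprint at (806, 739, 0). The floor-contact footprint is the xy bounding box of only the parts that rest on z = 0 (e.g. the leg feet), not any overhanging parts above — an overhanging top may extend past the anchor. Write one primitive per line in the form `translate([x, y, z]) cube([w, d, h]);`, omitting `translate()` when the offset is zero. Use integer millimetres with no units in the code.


translate([399, 350, 432]) cube([407, 389, 32]);
translate([399, 350, 0]) cube([31, 31, 432]);
translate([775, 350, 0]) cube([31, 31, 432]);
translate([399, 708, 0]) cube([31, 31, 432]);
translate([775, 708, 0]) cube([31, 31, 432]);
translate([399, 708, 464]) cube([407, 31, 305]);
translate([399, 350, 676]) cube([33, 358, 33]);
translate([773, 350, 676]) cube([33, 358, 33]);
translate([399, 350, 464]) cube([33, 33, 212]);
translate([773, 350, 464]) cube([33, 33, 212]);


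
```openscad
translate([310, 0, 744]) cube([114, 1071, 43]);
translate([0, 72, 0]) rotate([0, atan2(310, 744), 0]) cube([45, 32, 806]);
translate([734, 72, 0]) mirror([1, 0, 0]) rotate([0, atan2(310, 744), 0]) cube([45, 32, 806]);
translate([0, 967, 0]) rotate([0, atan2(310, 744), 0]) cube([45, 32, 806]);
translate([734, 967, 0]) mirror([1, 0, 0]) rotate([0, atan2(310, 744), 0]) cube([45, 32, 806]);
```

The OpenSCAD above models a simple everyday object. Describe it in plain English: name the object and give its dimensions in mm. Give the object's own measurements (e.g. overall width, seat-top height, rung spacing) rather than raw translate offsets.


A sawhorse. A 114×1071×43 mm beam (x, y, z) sits on two A-frame leg pairs. Each pair is two raked legs of 45×32 mm section (32 mm along y) splaying symmetrically in x. Each leg rises 744 mm vertically over 310 mm of horizontal reach and is 806 mm long along its own axis. Every leg's outer bottom edge rests on the floor and its outer top edge meets a bottom edge of the beam — the left legs (tilting toward +x) meet the beam's −x bottom edge, the right legs (their mirror images, tilting toward −x) meet its +x bottom edge — so the leg tops tuck under the beam, the beam's underside is 744 mm above the floor, and the feet are 734 mm apart outside-to-outside with the beam centred between them. The two leg pairs are set in 72 mm from either end of the beam.


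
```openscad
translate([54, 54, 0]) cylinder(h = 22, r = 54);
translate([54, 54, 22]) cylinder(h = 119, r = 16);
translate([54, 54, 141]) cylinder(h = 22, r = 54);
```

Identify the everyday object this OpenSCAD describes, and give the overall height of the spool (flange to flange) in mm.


A spool. The overall height is 163 mm.

Three coaxial cylinders, large–small–large — a spool. Two 22 mm flanges and a 119 mm core give 22 + 119 + 22 = 163 mm.


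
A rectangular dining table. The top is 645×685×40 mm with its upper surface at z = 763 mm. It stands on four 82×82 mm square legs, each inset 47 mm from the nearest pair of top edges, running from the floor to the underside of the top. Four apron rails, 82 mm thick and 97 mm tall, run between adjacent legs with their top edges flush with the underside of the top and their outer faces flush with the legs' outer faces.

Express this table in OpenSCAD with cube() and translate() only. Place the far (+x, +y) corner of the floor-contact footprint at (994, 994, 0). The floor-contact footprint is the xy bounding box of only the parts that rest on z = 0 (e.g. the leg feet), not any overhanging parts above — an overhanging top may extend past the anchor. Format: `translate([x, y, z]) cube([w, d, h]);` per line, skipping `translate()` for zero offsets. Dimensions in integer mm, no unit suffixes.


translate([396, 356, 723]) cube([645, 685, 40]);
translate([443, 403, 0]) cube([82, 82, 723]);
translate([912, 403, 0]) cube([82, 82, 723]);
translate([443, 912, 0]) cube([82, 82, 723]);
translate([912, 912, 0]) cube([82, 82, 723]);
translate([525, 403, 626]) cube([387, 82, 97]);
translate([525, 912, 626]) cube([387, 82, 97]);
translate([443, 485, 626]) cube([82, 427, 97]);
translate([912, 485, 626]) cube([82, 427, 97]);


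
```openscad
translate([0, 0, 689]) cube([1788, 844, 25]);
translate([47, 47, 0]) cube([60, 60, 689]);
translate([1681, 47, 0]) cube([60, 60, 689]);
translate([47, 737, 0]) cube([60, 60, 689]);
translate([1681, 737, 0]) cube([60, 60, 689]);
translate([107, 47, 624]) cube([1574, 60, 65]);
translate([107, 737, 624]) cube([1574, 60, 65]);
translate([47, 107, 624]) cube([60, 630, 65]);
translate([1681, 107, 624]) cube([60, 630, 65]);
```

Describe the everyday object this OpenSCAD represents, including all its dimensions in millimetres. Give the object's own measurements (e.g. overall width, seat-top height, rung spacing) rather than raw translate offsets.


A rectangular dining table. The top is 1788×844×25 mm with its upper surface at z = 714 mm. It stands on four 60×60 mm square legs, each inset 47 mm from the nearest pair of top edges, running from the floor to the underside of the top. Four apron rails, 60 mm thick and 65 mm tall, run between adjacent legs with their top edges flush with the underside of the top and their outer faces flush with the legs' outer faces.


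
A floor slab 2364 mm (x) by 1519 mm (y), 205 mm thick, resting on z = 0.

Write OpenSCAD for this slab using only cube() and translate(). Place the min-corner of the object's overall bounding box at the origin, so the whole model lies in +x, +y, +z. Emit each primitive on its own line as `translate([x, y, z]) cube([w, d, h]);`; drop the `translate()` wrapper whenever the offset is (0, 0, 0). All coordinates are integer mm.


cube([2364, 1519, 205]);


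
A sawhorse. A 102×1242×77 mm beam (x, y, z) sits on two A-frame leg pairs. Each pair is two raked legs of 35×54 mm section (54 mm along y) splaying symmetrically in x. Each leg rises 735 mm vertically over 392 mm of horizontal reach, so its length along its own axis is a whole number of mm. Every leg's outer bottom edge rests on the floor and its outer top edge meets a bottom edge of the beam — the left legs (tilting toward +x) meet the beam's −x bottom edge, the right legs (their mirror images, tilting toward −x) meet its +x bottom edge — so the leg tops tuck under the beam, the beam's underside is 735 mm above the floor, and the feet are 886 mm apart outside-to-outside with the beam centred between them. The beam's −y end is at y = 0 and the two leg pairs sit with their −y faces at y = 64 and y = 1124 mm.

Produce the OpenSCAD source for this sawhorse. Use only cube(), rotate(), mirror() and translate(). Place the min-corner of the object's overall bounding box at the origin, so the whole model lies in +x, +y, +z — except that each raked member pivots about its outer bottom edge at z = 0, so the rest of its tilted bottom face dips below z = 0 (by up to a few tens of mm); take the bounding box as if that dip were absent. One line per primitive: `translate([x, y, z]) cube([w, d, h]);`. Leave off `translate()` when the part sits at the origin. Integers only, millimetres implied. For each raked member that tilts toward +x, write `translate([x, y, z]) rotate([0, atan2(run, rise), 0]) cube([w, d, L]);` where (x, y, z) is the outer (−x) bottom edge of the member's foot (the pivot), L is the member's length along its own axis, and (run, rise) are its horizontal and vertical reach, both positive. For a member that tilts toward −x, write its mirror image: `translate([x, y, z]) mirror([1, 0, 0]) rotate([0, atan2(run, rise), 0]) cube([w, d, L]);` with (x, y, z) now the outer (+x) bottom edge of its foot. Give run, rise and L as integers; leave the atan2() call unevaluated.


translate([392, 0, 735]) cube([102, 1242, 77]);
translate([0, 64, 0]) rotate([0, atan2(392, 735), 0]) cube([35, 54, 833]);
translate([886, 64, 0]) mirror([1, 0, 0]) rotate([0, atan2(392, 735), 0]) cube([35, 54, 833]);
translate([0, 1124, 0]) rotate([0, atan2(392, 735), 0]) cube([35, 54, 833]);
translate([886, 1124, 0]) mirror([1, 0, 0]) rotate([0, atan2(392, 735), 0]) cube([35, 54, 833]);


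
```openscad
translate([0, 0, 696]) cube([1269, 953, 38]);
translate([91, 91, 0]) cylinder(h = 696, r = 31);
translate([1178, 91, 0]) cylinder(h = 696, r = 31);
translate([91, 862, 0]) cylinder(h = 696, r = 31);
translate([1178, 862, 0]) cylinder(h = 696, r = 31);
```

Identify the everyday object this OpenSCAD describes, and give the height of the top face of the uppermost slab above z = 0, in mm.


A table. The table height is 734 mm.

A 1269×953×38 slab sits at z = 696 on four Ø62 mm round legs — a table. The top surface is at 696 + 38 = 734 mm.


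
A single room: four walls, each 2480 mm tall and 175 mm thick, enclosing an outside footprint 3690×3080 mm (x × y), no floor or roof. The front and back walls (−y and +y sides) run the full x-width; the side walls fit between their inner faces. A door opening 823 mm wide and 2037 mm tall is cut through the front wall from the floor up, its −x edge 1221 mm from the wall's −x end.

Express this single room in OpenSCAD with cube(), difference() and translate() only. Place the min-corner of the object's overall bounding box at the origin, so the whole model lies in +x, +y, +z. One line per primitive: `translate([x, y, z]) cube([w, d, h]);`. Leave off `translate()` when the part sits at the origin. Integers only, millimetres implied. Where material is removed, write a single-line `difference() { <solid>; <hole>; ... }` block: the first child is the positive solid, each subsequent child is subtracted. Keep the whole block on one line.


difference() { cube([3690, 175, 2480]); translate([1221, 0, 0]) cube([823, 175, 2037]); }
translate([0, 2905, 0]) cube([3690, 175, 2480]);
translate([0, 175, 0]) cube([175, 2730, 2480]);
translate([3515, 175, 0]) cube([175, 2730, 2480]);


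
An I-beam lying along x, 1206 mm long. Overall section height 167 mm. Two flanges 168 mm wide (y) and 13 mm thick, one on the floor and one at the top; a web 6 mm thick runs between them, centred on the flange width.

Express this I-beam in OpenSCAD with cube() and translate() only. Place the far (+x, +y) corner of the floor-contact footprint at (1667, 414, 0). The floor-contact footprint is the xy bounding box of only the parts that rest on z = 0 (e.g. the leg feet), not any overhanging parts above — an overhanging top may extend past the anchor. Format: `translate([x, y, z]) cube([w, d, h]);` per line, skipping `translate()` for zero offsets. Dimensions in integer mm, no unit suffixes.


translate([461, 246, 0]) cube([1206, 168, 13]);
translate([461, 327, 13]) cube([1206, 6, 141]);
translate([461, 246, 154]) cube([1206, 168, 13]);


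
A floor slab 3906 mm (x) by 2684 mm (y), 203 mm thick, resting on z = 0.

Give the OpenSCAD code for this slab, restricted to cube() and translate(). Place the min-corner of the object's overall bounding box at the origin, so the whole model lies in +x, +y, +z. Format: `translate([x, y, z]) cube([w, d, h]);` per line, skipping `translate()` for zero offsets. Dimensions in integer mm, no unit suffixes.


cube([3906, 2684, 203]);


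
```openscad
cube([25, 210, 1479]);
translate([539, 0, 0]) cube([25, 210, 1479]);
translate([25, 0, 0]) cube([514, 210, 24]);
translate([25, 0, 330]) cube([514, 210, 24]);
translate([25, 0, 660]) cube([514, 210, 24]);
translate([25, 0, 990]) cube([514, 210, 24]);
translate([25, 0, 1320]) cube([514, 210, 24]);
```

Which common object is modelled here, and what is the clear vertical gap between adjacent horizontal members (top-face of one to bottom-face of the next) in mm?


A bookshelf. The clear shelf gap is 306 mm.

Two tall side panels with 5 horizontal boards between them — a bookshelf. The first two shelf undersides are at z = 0 and z = 330; with shelf thickness 24, the clear gap is 330 − 0 − 24 = 306 mm.


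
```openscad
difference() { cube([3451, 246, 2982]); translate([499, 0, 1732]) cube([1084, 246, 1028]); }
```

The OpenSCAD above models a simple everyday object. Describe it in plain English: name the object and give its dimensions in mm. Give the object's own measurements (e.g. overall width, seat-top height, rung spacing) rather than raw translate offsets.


A wall 3451 mm long (x), 246 mm thick (y), 2982 mm tall, with a rectangular window opening cut through it. The opening is 1084 mm wide and 1028 mm tall; its sill is at z = 1732 mm and its near (−x) edge is 499 mm from the wall's −x end. The opening passes through the full wall thickness.


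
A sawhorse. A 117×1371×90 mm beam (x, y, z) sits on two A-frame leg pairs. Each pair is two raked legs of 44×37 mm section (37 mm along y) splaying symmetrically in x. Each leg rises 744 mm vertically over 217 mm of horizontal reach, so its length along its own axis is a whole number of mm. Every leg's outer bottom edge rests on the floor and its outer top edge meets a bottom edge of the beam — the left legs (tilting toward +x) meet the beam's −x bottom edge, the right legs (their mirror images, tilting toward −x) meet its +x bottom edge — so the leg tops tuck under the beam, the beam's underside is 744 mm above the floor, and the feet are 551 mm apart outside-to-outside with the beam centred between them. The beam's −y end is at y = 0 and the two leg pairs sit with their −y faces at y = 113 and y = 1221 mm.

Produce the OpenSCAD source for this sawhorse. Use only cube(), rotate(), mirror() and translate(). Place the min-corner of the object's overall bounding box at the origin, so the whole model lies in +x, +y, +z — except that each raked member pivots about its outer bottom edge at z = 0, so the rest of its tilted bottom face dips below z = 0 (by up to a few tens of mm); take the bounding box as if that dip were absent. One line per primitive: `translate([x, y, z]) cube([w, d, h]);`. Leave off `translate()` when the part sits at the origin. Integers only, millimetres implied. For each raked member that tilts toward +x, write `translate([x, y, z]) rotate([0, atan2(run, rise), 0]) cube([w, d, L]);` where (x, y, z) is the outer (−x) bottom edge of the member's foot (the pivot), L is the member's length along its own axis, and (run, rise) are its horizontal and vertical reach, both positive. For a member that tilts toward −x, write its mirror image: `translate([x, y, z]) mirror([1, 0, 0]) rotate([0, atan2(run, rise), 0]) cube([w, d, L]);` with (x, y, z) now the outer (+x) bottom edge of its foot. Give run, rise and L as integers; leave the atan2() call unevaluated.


translate([217, 0, 744]) cube([117, 1371, 90]);
translate([0, 113, 0]) rotate([0, atan2(217, 744), 0]) cube([44, 37, 775]);
translate([551, 113, 0]) mirror([1, 0, 0]) rotate([0, atan2(217, 744), 0]) cube([44, 37, 775]);
translate([0, 1221, 0]) rotate([0, atan2(217, 744), 0]) cube([44, 37, 775]);
translate([551, 1221, 0]) mirror([1, 0, 0]) rotate([0, atan2(217, 744), 0]) cube([44, 37, 775]);


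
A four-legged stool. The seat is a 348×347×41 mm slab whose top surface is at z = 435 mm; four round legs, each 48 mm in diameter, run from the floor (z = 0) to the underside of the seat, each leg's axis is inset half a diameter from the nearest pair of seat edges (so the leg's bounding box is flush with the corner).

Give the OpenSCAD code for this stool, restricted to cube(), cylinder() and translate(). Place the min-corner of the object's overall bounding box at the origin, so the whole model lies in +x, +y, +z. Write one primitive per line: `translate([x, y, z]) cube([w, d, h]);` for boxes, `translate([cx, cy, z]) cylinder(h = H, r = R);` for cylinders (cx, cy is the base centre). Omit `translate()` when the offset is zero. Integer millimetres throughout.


translate([0, 0, 394]) cube([348, 347, 41]);
translate([24, 24, 0]) cylinder(h = 394, r = 24);
translate([324, 24, 0]) cylinder(h = 394, r = 24);
translate([24, 323, 0]) cylinder(h = 394, r = 24);
translate([324, 323, 0]) cylinder(h = 394, r = 24);


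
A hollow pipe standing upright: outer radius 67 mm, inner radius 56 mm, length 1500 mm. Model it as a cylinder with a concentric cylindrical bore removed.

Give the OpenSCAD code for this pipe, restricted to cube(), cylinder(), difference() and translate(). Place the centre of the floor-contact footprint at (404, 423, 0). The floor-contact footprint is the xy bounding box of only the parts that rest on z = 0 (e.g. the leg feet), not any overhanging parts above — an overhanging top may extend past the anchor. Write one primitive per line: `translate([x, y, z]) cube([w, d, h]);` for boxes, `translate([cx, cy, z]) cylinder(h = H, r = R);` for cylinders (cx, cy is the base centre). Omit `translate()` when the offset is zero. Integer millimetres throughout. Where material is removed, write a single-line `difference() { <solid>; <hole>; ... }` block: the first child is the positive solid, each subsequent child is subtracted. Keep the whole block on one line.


difference() { translate([404, 423, 0]) cylinder(h = 1500, r = 67); translate([404, 423, 0]) cylinder(h = 1500, r = 56); }


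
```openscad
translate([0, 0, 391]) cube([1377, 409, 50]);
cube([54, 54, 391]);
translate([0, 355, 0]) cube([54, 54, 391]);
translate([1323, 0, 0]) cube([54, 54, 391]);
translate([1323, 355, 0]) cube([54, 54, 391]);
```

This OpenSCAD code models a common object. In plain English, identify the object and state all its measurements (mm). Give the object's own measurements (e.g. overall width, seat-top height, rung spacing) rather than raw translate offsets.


A long wooden bench with a 1377 mm (x) × 409 mm (y) seat, 50 mm thick, its top surface 441 mm above the floor. Four 54 mm square legs at the seat corners, flush with the edges, run from z = 0 to the seat underside.


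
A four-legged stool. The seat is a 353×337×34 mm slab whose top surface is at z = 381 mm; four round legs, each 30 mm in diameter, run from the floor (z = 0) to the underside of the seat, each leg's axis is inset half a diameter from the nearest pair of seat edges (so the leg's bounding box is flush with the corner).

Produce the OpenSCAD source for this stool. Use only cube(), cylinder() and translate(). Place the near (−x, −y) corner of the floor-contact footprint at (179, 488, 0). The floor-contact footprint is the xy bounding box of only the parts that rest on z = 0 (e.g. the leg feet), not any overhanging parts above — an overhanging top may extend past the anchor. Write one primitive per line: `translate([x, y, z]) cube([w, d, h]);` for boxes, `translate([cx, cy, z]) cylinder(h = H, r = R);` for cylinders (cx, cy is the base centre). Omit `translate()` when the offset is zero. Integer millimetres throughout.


translate([179, 488, 347]) cube([353, 337, 34]);
translate([194, 503, 0]) cylinder(h = 347, r = 15);
translate([517, 503, 0]) cylinder(h = 347, r = 15);
translate([194, 810, 0]) cylinder(h = 347, r = 15);
translate([517, 810, 0]) cylinder(h = 347, r = 15);


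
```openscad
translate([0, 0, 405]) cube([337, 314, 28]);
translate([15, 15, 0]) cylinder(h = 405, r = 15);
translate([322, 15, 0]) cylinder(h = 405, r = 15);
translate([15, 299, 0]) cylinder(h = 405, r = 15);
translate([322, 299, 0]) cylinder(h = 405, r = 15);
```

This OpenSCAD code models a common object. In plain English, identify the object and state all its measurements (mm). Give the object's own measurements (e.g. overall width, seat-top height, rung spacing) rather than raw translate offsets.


A four-legged stool. The seat is a 337×314×28 mm slab whose top surface is at z = 433 mm; four round legs, each 30 mm in diameter, run from the floor (z = 0) to the underside of the seat, each leg's axis is inset half a diameter from the nearest pair of seat edges (so the leg's bounding box is flush with the corner).
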